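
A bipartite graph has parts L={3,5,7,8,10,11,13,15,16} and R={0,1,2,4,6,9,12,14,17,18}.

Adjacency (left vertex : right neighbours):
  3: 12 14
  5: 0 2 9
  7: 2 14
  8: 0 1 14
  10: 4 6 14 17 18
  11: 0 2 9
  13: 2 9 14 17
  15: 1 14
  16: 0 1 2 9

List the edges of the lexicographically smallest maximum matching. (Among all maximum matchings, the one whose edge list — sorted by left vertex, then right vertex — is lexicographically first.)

|M| = 8 (so the lex-smallest maximum matching has 8 edges)
process left vertices in ascending order; for each, take the smallest-labelled available neighbour that still permits 8 edges overall, or leave it unmatched if none does
lex-smallest matching: {3-12, 5-0, 7-2, 8-1, 10-4, 11-9, 13-17, 15-14}

Lex-smallest maximum matching: {(3,12), (5,0), (7,2), (8,1), (10,4), (11,9), (13,17), (15,14)}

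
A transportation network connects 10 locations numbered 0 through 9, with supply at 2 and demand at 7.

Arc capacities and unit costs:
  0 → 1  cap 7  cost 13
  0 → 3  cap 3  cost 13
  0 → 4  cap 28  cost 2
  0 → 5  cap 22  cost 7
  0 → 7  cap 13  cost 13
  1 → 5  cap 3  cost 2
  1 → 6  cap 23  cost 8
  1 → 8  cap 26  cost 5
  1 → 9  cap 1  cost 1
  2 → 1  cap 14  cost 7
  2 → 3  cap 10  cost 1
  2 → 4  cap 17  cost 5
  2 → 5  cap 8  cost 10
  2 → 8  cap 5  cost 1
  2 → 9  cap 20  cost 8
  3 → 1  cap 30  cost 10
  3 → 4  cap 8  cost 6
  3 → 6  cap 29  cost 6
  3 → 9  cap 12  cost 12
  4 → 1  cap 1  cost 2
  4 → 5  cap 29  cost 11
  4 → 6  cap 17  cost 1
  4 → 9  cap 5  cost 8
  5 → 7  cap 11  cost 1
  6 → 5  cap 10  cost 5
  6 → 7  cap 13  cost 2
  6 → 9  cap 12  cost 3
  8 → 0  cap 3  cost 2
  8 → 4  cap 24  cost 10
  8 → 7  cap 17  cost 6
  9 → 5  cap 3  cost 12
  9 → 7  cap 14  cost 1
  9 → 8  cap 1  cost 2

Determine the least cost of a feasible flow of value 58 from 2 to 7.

Minimum cost for 58 units: 682

shortest-cost path #1: 2→8→7 push 5 @ unit cost 7 (adds 35)
shortest-cost path #2: 2→4→6→7 push 13 @ unit cost 8 (adds 104)
shortest-cost path #3: 2→9→7 push 14 @ unit cost 9 (adds 126)
shortest-cost path #4: 2→1→5→7 push 3 @ unit cost 10 (adds 30)
shortest-cost path #5: 2→5→7 push 8 @ unit cost 11 (adds 88)
shortest-cost path #6: 2→9→8→7 push 1 @ unit cost 16 (adds 16)
shortest-cost path #7: 2→1→8→7 push 11 @ unit cost 18 (adds 198)
shortest-cost path #8: 2→4→1→8→0→7 push 1 @ unit cost 27 (adds 27)
shortest-cost path #9: 2→4→6→5→1→8→0→7 push 2 @ unit cost 29 (adds 58)
total cost = 682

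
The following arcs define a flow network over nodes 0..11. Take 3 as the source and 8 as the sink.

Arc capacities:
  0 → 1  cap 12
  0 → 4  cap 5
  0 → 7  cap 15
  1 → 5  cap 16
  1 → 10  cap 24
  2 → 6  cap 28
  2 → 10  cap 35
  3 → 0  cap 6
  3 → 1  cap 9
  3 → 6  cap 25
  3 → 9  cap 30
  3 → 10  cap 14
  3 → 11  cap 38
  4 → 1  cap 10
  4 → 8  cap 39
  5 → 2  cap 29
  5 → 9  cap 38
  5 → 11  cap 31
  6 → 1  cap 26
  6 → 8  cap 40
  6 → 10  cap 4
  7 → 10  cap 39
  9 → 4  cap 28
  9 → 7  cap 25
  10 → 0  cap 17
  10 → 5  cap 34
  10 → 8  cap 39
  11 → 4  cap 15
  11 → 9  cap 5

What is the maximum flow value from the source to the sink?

Maximum flow value: 104

augment #1: 3→6→8 bottleneck 25, total now 25
augment #2: 3→10→8 bottleneck 14, total now 39
augment #3: 3→0→4→8 bottleneck 5, total now 44
augment #4: 3→1→10→8 bottleneck 9, total now 53
augment #5: 3→9→4→8 bottleneck 28, total now 81
augment #6: 3→11→4→8 bottleneck 6, total now 87
augment #7: 3→0→1→10→8 bottleneck 1, total now 88
augment #8: 3→9→7→10→8 bottleneck 2, total now 90
augment #9: 3→11→4→1→10→8 bottleneck 9, total now 99
augment #10: 3→11→9→7→10→8 bottleneck 4, total now 103
augment #11: 3→11→9→7→10→5→2→6→8 bottleneck 1, total now 104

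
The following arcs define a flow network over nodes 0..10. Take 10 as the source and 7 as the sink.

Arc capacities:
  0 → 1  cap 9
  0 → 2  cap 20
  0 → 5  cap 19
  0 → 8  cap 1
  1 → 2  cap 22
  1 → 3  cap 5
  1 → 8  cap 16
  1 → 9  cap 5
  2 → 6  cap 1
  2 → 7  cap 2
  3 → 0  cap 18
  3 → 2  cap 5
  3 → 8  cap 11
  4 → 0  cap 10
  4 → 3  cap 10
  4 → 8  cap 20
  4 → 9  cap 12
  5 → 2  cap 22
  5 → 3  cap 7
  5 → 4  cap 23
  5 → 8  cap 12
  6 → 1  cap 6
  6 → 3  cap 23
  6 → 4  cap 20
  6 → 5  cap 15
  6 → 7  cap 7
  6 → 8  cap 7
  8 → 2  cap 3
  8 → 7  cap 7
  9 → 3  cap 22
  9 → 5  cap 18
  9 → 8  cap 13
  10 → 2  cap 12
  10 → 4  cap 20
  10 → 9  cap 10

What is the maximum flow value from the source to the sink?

Maximum flow value: 10

augment #1: 10→2→7 bottleneck 2, total now 2
augment #2: 10→2→6→7 bottleneck 1, total now 3
augment #3: 10→4→8→7 bottleneck 7, total now 10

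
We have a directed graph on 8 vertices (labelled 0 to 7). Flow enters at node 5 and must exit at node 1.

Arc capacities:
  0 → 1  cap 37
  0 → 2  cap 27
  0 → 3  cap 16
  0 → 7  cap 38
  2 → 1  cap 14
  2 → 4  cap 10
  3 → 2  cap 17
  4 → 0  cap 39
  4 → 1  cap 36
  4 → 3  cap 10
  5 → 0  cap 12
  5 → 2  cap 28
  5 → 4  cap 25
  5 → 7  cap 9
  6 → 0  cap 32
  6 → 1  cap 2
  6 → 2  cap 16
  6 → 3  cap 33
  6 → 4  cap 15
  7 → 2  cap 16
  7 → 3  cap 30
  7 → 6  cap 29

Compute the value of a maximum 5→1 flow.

Maximum flow value: 70

augment #1: 5→0→1 bottleneck 12, total now 12
augment #2: 5→2→1 bottleneck 14, total now 26
augment #3: 5→4→1 bottleneck 25, total now 51
augment #4: 5→2→4→1 bottleneck 10, total now 61
augment #5: 5→7→6→1 bottleneck 2, total now 63
augment #6: 5→7→6→0→1 bottleneck 7, total now 70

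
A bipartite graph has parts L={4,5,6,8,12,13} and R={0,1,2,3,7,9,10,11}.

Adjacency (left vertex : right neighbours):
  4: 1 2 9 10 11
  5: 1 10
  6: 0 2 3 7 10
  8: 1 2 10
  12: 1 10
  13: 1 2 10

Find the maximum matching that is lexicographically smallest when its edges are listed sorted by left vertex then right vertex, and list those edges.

|M| = 5 (so the lex-smallest maximum matching has 5 edges)
process left vertices in ascending order; for each, take the smallest-labelled available neighbour that still permits 5 edges overall, or leave it unmatched if none does
lex-smallest matching: {4-9, 5-1, 6-0, 8-2, 12-10}

Lex-smallest maximum matching: {(4,9), (5,1), (6,0), (8,2), (12,10)}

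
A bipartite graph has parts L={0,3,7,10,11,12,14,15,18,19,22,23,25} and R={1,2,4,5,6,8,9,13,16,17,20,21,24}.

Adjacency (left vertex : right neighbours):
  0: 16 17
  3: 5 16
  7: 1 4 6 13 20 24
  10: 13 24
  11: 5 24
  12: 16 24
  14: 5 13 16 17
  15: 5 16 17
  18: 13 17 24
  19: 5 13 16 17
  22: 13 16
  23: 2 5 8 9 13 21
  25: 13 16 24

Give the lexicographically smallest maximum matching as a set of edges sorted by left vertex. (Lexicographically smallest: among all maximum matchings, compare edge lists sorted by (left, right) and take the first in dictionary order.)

Lex-smallest maximum matching: {(0,16), (3,5), (7,1), (10,13), (11,24), (14,17), (23,2)}

|M| = 7 (so the lex-smallest maximum matching has 7 edges)
process left vertices in ascending order; for each, take the smallest-labelled available neighbour that still permits 7 edges overall, or leave it unmatched if none does
lex-smallest matching: {0-16, 3-5, 7-1, 10-13, 11-24, 14-17, 23-2}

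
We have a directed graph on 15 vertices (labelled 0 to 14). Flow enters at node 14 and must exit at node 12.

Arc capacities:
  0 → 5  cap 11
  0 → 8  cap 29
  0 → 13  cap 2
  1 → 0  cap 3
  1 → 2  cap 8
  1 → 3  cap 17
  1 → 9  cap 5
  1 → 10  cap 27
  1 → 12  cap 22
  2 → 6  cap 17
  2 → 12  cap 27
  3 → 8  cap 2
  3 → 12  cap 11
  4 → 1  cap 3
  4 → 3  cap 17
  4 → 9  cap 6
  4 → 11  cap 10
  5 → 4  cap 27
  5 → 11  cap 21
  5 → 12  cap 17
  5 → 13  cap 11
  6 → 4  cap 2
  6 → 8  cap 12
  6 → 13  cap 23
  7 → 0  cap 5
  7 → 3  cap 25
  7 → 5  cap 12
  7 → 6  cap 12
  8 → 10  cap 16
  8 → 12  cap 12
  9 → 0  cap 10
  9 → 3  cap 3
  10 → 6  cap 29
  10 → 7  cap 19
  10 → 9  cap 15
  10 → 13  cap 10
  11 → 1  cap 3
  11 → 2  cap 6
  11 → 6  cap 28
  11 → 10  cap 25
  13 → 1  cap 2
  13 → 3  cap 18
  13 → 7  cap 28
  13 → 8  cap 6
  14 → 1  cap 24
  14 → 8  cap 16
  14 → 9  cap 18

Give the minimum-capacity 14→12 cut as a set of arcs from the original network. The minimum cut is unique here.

augment #1: 14→1→12 push 22
augment #2: 14→8→12 push 12
augment #3: 14→1→2→12 push 2
augment #4: 14→9→3→12 push 3
augment #5: 14→9→0→5→12 push 10
augment #6: 14→8→10→7→3→12 push 4
max flow = 53; residual-reachable set from 14 gives S-side
cut edges (S→T): {(9,0), (9,3), (14,1), (14,8)} total cap 53

Min-cut arcs: {(9,0), (9,3), (14,1), (14,8)} (total capacity 53)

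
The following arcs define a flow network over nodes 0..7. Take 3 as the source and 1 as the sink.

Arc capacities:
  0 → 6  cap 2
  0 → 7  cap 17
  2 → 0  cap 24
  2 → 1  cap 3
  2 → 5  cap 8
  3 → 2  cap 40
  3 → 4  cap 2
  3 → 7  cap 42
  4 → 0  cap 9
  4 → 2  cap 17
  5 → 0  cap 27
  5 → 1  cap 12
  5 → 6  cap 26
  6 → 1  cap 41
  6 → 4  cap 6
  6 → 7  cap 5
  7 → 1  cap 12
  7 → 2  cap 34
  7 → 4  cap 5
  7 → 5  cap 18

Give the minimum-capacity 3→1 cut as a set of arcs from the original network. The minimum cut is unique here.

augment #1: 3→2→1 push 3
augment #2: 3→7→1 push 12
augment #3: 3→2→5→1 push 8
augment #4: 3→7→5→1 push 4
augment #5: 3→2→0→6→1 push 2
augment #6: 3→7→5→6→1 push 14
max flow = 43; residual-reachable set from 3 gives S-side
cut edges (S→T): {(0,6), (2,1), (2,5), (7,1), (7,5)} total cap 43

Min-cut arcs: {(0,6), (2,1), (2,5), (7,1), (7,5)} (total capacity 43)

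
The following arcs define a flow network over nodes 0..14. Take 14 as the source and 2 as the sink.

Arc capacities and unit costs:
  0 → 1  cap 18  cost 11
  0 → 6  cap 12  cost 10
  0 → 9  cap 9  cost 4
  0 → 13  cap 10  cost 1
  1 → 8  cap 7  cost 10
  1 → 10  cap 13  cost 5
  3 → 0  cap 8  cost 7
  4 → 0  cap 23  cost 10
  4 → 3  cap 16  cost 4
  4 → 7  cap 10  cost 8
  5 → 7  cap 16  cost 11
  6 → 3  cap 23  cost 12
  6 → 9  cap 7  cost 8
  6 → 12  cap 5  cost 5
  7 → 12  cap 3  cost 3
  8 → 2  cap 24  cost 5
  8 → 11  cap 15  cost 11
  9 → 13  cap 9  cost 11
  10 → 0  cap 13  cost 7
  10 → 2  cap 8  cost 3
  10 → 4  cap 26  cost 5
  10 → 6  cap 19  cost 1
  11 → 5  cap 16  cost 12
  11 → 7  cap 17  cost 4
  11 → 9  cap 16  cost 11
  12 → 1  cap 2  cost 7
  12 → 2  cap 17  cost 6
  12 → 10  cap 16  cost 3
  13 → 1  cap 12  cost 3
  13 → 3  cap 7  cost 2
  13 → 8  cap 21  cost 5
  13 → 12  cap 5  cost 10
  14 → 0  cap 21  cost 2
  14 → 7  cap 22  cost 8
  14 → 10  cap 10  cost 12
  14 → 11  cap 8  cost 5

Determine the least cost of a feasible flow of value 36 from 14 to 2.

shortest-cost path #1: 14→0→13→8→2 push 10 @ unit cost 13 (adds 130)
shortest-cost path #2: 14→10→2 push 8 @ unit cost 15 (adds 120)
shortest-cost path #3: 14→7→12→2 push 3 @ unit cost 17 (adds 51)
shortest-cost path #4: 14→0→6→12→2 push 5 @ unit cost 23 (adds 115)
shortest-cost path #5: 14→0→9→13→8→2 push 6 @ unit cost 27 (adds 162)
shortest-cost path #6: 14→10→6→0→9→13→8→2 push 2 @ unit cost 28 (adds 56)
shortest-cost path #7: 14→11→9→13→8→2 push 1 @ unit cost 37 (adds 37)
shortest-cost path #8: 14→11→9→0→1→8→2 push 1 @ unit cost 38 (adds 38)
total cost = 709

Minimum cost for 36 units: 709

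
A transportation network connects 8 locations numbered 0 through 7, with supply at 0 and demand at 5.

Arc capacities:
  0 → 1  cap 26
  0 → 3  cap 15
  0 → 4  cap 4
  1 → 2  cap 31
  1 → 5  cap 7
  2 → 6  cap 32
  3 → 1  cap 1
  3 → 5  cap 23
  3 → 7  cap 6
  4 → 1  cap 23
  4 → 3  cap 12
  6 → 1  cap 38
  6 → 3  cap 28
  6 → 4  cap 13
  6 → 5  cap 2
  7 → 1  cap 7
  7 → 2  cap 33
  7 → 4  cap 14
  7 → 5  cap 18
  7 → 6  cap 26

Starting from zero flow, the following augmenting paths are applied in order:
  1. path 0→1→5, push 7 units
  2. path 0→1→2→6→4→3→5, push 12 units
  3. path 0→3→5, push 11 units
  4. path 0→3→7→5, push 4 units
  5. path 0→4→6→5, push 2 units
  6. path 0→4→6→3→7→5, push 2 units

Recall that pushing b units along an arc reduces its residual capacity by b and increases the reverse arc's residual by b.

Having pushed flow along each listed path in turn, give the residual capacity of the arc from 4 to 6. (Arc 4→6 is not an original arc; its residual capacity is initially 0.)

after path 1 (0→1→5, push 7): res(4,6)=0
after path 2 (0→1→2→6→4→3→5, push 12): res(4,6)=12
after path 3 (0→3→5, push 11): res(4,6)=12
after path 4 (0→3→7→5, push 4): res(4,6)=12
after path 5 (0→4→6→5, push 2): res(4,6)=10
after path 6 (0→4→6→3→7→5, push 2): res(4,6)=8

Residual capacity of (4,6): 8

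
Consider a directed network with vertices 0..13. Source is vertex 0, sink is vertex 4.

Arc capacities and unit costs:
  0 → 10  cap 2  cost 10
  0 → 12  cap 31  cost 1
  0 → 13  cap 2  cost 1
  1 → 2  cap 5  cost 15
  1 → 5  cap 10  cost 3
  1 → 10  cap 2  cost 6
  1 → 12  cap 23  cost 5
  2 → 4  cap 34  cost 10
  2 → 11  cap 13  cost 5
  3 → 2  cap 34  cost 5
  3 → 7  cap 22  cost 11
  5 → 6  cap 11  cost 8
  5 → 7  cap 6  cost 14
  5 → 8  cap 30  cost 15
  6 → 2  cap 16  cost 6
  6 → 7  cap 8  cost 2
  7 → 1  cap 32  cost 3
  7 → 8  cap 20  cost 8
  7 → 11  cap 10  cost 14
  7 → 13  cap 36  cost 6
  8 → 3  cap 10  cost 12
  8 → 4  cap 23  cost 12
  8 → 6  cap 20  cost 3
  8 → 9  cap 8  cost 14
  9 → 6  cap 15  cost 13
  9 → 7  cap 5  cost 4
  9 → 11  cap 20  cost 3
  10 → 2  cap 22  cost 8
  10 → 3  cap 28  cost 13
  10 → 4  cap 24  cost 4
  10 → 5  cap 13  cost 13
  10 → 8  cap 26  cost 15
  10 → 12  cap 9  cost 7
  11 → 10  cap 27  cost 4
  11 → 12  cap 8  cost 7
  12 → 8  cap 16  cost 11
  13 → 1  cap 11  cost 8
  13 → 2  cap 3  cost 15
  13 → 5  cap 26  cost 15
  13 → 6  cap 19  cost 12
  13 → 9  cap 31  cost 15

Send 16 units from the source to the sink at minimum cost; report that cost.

shortest-cost path #1: 0→10→4 push 2 @ unit cost 14 (adds 28)
shortest-cost path #2: 0→13→1→10→4 push 2 @ unit cost 19 (adds 38)
shortest-cost path #3: 0→12→8→4 push 12 @ unit cost 24 (adds 288)
total cost = 354

Minimum cost for 16 units: 354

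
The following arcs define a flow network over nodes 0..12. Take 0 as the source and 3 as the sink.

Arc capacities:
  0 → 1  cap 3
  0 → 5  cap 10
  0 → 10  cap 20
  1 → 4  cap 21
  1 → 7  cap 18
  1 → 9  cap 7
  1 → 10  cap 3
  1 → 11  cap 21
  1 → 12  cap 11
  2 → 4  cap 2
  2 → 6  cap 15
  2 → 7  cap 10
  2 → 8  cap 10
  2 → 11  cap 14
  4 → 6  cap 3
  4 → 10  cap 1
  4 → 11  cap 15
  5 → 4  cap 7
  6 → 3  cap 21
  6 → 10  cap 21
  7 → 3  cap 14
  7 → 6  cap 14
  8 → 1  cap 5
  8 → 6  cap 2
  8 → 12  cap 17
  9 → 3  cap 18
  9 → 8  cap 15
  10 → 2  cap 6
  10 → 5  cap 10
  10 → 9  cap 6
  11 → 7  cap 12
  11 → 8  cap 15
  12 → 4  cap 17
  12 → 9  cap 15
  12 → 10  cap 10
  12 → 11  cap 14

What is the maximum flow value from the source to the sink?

Maximum flow value: 22

augment #1: 0→1→7→3 bottleneck 3, total now 3
augment #2: 0→10→9→3 bottleneck 6, total now 9
augment #3: 0→5→4→6→3 bottleneck 3, total now 12
augment #4: 0→10→2→6→3 bottleneck 6, total now 18
augment #5: 0→5→4→11→7→3 bottleneck 4, total now 22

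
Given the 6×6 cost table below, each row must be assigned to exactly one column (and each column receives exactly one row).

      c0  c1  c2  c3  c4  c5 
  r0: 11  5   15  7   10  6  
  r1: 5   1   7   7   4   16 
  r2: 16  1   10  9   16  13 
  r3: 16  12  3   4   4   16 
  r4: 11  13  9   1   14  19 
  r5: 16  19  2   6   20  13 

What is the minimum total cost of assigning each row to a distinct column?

optimal assignment: row0→col5 (cost 6), row1→col0 (cost 5), row2→col1 (cost 1), row3→col4 (cost 4), row4→col3 (cost 1), row5→col2 (cost 2)
total = 6 + 5 + 1 + 4 + 1 + 2 = 19

Minimum assignment cost: 19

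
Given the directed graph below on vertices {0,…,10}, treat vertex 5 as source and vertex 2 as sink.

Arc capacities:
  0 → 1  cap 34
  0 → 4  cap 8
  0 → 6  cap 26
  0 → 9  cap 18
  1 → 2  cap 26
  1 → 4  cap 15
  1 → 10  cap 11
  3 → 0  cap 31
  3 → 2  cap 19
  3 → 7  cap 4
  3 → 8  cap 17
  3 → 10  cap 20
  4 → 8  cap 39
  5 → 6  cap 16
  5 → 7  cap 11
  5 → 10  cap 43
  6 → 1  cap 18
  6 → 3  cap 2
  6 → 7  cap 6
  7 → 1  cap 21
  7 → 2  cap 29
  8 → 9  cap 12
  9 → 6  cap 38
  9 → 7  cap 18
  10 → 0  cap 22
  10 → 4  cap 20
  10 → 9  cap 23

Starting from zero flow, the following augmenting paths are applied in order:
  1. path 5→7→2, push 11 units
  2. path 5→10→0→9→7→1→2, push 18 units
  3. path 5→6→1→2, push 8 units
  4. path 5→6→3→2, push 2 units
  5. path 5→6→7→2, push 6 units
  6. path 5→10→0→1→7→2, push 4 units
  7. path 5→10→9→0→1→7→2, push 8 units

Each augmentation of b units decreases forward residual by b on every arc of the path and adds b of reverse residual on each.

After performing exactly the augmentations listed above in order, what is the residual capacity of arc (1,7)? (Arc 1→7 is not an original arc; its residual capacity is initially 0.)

Residual capacity of (1,7): 6

after path 1 (5→7→2, push 11): res(1,7)=0
after path 2 (5→10→0→9→7→1→2, push 18): res(1,7)=18
after path 3 (5→6→1→2, push 8): res(1,7)=18
after path 4 (5→6→3→2, push 2): res(1,7)=18
after path 5 (5→6→7→2, push 6): res(1,7)=18
after path 6 (5→10→0→1→7→2, push 4): res(1,7)=14
after path 7 (5→10→9→0→1→7→2, push 8): res(1,7)=6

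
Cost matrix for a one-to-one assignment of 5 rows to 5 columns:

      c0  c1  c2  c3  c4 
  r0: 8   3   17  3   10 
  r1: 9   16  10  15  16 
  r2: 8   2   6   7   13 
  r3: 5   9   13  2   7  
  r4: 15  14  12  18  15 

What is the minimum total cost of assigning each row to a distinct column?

optimal assignment: row0→col3 (cost 3), row1→col0 (cost 9), row2→col1 (cost 2), row3→col4 (cost 7), row4→col2 (cost 12)
total = 3 + 9 + 2 + 7 + 12 = 33

Minimum assignment cost: 33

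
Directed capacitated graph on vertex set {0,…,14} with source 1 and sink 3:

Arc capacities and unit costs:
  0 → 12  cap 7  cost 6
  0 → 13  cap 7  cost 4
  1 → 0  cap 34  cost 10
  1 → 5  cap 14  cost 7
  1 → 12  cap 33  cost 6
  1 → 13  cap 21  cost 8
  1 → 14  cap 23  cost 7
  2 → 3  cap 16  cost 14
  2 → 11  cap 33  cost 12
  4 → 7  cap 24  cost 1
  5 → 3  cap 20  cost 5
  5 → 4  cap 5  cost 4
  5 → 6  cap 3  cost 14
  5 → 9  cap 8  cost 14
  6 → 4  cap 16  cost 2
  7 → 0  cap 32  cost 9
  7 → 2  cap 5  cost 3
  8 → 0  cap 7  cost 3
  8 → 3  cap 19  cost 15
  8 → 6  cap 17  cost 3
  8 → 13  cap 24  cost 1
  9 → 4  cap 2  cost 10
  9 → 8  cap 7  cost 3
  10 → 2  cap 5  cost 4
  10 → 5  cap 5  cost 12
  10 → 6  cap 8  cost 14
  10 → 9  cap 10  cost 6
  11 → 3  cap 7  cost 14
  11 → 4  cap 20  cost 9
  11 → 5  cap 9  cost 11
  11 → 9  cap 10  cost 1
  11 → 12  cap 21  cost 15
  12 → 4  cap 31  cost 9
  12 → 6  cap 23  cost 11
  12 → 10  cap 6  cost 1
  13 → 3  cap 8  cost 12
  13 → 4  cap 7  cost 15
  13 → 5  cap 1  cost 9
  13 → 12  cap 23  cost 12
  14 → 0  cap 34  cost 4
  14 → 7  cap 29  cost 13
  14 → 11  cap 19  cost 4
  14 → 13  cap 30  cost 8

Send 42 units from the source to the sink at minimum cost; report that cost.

shortest-cost path #1: 1→5→3 push 14 @ unit cost 12 (adds 168)
shortest-cost path #2: 1→13→3 push 8 @ unit cost 20 (adds 160)
shortest-cost path #3: 1→13→5→3 push 1 @ unit cost 22 (adds 22)
shortest-cost path #4: 1→12→10→5→3 push 5 @ unit cost 24 (adds 120)
shortest-cost path #5: 1→14→11→3 push 7 @ unit cost 25 (adds 175)
shortest-cost path #6: 1→12→10→2→3 push 1 @ unit cost 25 (adds 25)
shortest-cost path #7: 1→14→11→5→10→2→3 push 4 @ unit cost 28 (adds 112)
shortest-cost path #8: 1→14→11→9→8→3 push 2 @ unit cost 30 (adds 60)
total cost = 842

Minimum cost for 42 units: 842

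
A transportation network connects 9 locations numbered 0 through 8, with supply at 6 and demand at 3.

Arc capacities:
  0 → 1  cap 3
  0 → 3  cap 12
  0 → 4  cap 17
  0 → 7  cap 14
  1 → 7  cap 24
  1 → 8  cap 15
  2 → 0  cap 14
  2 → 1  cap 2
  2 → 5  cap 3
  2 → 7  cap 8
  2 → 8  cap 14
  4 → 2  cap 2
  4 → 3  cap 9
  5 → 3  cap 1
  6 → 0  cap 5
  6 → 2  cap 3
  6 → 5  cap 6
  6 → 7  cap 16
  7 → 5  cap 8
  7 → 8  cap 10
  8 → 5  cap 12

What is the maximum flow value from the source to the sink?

Maximum flow value: 9

augment #1: 6→0→3 bottleneck 5, total now 5
augment #2: 6→5→3 bottleneck 1, total now 6
augment #3: 6→2→0→3 bottleneck 3, total now 9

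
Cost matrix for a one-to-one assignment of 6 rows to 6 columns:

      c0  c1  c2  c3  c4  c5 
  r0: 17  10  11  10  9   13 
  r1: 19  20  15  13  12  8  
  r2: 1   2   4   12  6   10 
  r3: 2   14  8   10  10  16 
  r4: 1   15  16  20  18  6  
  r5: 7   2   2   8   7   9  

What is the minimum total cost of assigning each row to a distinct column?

optimal assignment: row0→col4 (cost 9), row1→col5 (cost 8), row2→col1 (cost 2), row3→col3 (cost 10), row4→col0 (cost 1), row5→col2 (cost 2)
total = 9 + 8 + 2 + 10 + 1 + 2 = 32

Minimum assignment cost: 32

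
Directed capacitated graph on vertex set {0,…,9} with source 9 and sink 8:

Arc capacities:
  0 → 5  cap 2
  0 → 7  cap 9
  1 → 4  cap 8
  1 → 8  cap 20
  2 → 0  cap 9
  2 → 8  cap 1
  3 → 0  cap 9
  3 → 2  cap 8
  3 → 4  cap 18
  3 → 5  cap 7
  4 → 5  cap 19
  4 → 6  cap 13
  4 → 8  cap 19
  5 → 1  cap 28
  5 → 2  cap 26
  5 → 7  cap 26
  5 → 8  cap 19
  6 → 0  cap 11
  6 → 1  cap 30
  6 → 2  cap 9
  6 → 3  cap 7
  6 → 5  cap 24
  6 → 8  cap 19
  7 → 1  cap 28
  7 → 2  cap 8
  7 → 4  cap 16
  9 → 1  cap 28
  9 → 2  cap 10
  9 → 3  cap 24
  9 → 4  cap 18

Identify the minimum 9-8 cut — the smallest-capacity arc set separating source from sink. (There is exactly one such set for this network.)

Min-cut arcs: {(1,8), (2,8), (4,6), (4,8), (5,8)} (total capacity 72)

augment #1: 9→1→8 push 20
augment #2: 9→2→8 push 1
augment #3: 9→4→8 push 18
augment #4: 9→1→4→8 push 1
augment #5: 9→3→5→8 push 7
augment #6: 9→1→4→5→8 push 7
augment #7: 9→2→0→5→8 push 2
augment #8: 9→3→4→5→8 push 3
augment #9: 9→3→4→6→8 push 13
max flow = 72; residual-reachable set from 9 gives S-side
cut edges (S→T): {(1,8), (2,8), (4,6), (4,8), (5,8)} total cap 72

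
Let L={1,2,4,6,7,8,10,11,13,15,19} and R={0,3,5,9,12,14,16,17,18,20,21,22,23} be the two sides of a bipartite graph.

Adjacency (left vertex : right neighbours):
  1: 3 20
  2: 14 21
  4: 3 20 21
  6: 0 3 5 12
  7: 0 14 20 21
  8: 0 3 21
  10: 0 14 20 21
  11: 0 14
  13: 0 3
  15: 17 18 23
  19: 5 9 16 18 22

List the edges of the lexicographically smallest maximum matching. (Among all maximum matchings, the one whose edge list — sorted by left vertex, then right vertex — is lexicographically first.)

Lex-smallest maximum matching: {(1,3), (2,14), (4,20), (6,5), (7,0), (8,21), (15,17), (19,9)}

|M| = 8 (so the lex-smallest maximum matching has 8 edges)
process left vertices in ascending order; for each, take the smallest-labelled available neighbour that still permits 8 edges overall, or leave it unmatched if none does
lex-smallest matching: {1-3, 2-14, 4-20, 6-5, 7-0, 8-21, 15-17, 19-9}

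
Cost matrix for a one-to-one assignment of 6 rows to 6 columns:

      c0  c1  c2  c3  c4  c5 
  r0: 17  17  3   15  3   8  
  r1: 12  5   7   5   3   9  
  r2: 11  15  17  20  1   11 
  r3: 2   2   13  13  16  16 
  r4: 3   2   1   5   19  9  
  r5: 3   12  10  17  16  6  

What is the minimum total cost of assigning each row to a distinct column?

Minimum assignment cost: 19

optimal assignment: row0→col2 (cost 3), row1→col3 (cost 5), row2→col4 (cost 1), row3→col0 (cost 2), row4→col1 (cost 2), row5→col5 (cost 6)
total = 3 + 5 + 1 + 2 + 2 + 6 = 19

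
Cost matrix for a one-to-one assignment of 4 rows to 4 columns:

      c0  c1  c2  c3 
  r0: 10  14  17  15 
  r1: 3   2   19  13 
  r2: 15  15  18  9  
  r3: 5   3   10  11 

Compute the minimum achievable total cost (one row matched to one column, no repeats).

optimal assignment: row0→col0 (cost 10), row1→col1 (cost 2), row2→col3 (cost 9), row3→col2 (cost 10)
total = 10 + 2 + 9 + 10 = 31

Minimum assignment cost: 31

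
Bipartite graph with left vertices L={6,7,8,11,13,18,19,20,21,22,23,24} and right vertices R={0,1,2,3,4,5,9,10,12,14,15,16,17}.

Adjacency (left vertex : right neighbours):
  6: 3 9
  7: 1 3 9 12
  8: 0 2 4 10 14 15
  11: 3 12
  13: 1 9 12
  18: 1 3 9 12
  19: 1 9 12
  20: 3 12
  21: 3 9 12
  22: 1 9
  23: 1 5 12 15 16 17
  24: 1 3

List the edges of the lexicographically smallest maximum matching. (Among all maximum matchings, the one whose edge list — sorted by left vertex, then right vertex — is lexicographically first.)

|M| = 6 (so the lex-smallest maximum matching has 6 edges)
process left vertices in ascending order; for each, take the smallest-labelled available neighbour that still permits 6 edges overall, or leave it unmatched if none does
lex-smallest matching: {6-3, 7-1, 8-0, 11-12, 13-9, 23-5}

Lex-smallest maximum matching: {(6,3), (7,1), (8,0), (11,12), (13,9), (23,5)}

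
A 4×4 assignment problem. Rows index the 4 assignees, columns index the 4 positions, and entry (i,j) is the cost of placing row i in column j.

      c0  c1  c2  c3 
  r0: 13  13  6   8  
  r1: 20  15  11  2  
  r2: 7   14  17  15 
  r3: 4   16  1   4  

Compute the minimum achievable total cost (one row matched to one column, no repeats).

optimal assignment: row0→col1 (cost 13), row1→col3 (cost 2), row2→col0 (cost 7), row3→col2 (cost 1)
total = 13 + 2 + 7 + 1 = 23

Minimum assignment cost: 23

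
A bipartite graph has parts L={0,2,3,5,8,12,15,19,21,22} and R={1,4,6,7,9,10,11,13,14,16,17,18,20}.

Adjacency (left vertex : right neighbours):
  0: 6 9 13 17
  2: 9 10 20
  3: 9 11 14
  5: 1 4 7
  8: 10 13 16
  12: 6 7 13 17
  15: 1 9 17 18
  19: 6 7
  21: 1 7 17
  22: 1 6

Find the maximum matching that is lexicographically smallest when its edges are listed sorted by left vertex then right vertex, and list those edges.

Lex-smallest maximum matching: {(0,6), (2,9), (3,11), (5,4), (8,10), (12,13), (15,18), (19,7), (21,17), (22,1)}

|M| = 10 (so the lex-smallest maximum matching has 10 edges)
process left vertices in ascending order; for each, take the smallest-labelled available neighbour that still permits 10 edges overall, or leave it unmatched if none does
lex-smallest matching: {0-6, 2-9, 3-11, 5-4, 8-10, 12-13, 15-18, 19-7, 21-17, 22-1}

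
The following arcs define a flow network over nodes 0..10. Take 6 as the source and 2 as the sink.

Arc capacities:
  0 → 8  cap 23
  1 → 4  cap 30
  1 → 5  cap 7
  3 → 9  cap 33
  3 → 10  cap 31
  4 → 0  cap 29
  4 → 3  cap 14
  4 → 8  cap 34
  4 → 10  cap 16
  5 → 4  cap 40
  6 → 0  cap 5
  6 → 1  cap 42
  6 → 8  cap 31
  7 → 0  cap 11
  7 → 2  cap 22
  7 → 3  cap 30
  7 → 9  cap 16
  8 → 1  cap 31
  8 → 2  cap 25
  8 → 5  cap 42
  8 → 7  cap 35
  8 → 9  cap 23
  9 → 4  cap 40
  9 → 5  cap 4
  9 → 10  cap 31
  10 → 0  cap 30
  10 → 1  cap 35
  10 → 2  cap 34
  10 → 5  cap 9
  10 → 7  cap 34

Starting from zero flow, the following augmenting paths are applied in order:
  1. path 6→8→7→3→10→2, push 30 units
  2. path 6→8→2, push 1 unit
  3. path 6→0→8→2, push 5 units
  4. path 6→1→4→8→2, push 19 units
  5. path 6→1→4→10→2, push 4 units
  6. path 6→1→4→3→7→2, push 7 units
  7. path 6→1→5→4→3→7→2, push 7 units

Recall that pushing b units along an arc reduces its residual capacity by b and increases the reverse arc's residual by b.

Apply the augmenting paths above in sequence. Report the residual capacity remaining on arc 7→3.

after path 1 (6→8→7→3→10→2, push 30): res(7,3)=0
after path 2 (6→8→2, push 1): res(7,3)=0
after path 3 (6→0→8→2, push 5): res(7,3)=0
after path 4 (6→1→4→8→2, push 19): res(7,3)=0
after path 5 (6→1→4→10→2, push 4): res(7,3)=0
after path 6 (6→1→4→3→7→2, push 7): res(7,3)=7
after path 7 (6→1→5→4→3→7→2, push 7): res(7,3)=14

Residual capacity of (7,3): 14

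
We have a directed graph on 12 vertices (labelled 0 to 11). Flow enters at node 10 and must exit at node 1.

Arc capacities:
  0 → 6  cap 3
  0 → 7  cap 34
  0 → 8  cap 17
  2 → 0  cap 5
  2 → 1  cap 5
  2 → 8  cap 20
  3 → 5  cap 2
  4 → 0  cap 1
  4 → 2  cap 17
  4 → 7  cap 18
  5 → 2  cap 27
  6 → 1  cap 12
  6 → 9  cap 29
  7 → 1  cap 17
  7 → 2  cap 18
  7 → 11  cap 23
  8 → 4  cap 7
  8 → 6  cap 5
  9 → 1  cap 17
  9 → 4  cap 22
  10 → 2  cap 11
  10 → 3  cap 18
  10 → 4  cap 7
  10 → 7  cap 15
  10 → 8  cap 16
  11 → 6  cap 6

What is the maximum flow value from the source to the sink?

augment #1: 10→2→1 bottleneck 5, total now 5
augment #2: 10→7→1 bottleneck 15, total now 20
augment #3: 10→4→7→1 bottleneck 2, total now 22
augment #4: 10→8→6→1 bottleneck 5, total now 27
augment #5: 10→2→0→6→1 bottleneck 3, total now 30
augment #6: 10→4→7→11→6→1 bottleneck 4, total now 34
augment #7: 10→4→7→11→6→9→1 bottleneck 1, total now 35
augment #8: 10→2→0→7→11→6→9→1 bottleneck 1, total now 36

Maximum flow value: 36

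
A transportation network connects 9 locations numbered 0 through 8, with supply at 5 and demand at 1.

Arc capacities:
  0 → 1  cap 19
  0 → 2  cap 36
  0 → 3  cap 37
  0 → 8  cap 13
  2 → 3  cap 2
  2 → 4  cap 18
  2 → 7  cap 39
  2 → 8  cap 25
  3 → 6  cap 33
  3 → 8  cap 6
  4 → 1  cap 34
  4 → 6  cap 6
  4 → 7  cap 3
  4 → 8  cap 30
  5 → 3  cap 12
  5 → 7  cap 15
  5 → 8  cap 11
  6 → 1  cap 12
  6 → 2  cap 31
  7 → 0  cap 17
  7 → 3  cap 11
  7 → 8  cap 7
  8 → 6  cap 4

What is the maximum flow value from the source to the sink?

Maximum flow value: 31

augment #1: 5→3→6→1 bottleneck 12, total now 12
augment #2: 5→7→0→1 bottleneck 15, total now 27
augment #3: 5→8→6→2→4→1 bottleneck 4, total now 31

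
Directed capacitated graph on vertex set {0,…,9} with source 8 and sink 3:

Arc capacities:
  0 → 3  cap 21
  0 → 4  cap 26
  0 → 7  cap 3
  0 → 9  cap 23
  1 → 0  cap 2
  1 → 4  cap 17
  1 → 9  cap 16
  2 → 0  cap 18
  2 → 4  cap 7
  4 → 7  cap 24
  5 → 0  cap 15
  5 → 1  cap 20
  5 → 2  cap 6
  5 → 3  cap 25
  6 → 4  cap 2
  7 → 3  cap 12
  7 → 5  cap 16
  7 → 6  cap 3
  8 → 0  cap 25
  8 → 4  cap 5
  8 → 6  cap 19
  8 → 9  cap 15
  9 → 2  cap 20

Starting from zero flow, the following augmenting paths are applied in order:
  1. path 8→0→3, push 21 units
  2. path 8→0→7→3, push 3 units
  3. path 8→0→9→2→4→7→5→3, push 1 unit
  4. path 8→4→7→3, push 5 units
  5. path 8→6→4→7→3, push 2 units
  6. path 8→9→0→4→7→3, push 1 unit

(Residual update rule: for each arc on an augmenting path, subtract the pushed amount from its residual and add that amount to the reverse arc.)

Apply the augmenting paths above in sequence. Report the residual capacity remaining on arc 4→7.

after path 1 (8→0→3, push 21): res(4,7)=24
after path 2 (8→0→7→3, push 3): res(4,7)=24
after path 3 (8→0→9→2→4→7→5→3, push 1): res(4,7)=23
after path 4 (8→4→7→3, push 5): res(4,7)=18
after path 5 (8→6→4→7→3, push 2): res(4,7)=16
after path 6 (8→9→0→4→7→3, push 1): res(4,7)=15

Residual capacity of (4,7): 15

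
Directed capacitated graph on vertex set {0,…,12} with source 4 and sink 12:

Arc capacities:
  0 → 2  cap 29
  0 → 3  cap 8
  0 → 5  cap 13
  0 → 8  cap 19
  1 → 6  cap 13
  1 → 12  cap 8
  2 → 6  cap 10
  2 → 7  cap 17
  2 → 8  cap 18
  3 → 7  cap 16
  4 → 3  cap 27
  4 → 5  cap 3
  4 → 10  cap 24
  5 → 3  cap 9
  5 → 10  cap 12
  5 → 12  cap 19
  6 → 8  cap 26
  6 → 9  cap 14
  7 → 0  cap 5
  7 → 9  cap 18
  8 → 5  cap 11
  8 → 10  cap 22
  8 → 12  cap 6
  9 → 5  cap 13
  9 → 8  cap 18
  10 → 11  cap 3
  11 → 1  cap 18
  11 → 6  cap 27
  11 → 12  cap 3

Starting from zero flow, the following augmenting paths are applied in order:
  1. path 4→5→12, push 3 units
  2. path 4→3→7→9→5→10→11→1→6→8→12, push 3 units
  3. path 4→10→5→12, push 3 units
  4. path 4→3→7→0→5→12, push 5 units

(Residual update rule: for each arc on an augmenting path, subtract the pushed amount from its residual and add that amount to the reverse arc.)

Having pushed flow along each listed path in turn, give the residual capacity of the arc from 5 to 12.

Residual capacity of (5,12): 8

after path 1 (4→5→12, push 3): res(5,12)=16
after path 2 (4→3→7→9→5→10→11→1→6→8→12, push 3): res(5,12)=16
after path 3 (4→10→5→12, push 3): res(5,12)=13
after path 4 (4→3→7→0→5→12, push 5): res(5,12)=8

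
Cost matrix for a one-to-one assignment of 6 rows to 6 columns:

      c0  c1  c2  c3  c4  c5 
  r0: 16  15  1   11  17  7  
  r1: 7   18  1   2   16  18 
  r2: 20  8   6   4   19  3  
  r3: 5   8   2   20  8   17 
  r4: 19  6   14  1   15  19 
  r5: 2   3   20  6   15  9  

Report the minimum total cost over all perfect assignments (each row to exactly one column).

optimal assignment: row0→col2 (cost 1), row1→col3 (cost 2), row2→col5 (cost 3), row3→col4 (cost 8), row4→col1 (cost 6), row5→col0 (cost 2)
total = 1 + 2 + 3 + 8 + 6 + 2 = 22

Minimum assignment cost: 22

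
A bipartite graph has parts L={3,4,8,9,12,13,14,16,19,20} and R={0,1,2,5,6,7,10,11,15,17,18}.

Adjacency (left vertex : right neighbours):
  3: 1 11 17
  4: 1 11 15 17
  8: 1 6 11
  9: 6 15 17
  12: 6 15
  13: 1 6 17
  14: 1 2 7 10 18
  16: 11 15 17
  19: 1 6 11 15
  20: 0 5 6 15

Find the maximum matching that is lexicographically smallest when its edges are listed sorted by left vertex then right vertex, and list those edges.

Lex-smallest maximum matching: {(3,1), (4,11), (8,6), (9,15), (13,17), (14,2), (20,0)}

|M| = 7 (so the lex-smallest maximum matching has 7 edges)
process left vertices in ascending order; for each, take the smallest-labelled available neighbour that still permits 7 edges overall, or leave it unmatched if none does
lex-smallest matching: {3-1, 4-11, 8-6, 9-15, 13-17, 14-2, 20-0}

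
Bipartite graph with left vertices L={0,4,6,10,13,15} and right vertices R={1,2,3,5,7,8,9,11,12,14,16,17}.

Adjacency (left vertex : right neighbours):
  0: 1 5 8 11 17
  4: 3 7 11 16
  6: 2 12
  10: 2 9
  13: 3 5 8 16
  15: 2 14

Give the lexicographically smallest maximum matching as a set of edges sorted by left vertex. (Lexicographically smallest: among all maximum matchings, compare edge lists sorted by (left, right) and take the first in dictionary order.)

Lex-smallest maximum matching: {(0,1), (4,3), (6,2), (10,9), (13,5), (15,14)}

|M| = 6 (so the lex-smallest maximum matching has 6 edges)
process left vertices in ascending order; for each, take the smallest-labelled available neighbour that still permits 6 edges overall, or leave it unmatched if none does
lex-smallest matching: {0-1, 4-3, 6-2, 10-9, 13-5, 15-14}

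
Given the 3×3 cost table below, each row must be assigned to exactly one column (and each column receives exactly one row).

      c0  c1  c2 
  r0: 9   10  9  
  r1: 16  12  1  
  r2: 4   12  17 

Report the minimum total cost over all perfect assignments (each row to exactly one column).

Minimum assignment cost: 15

optimal assignment: row0→col1 (cost 10), row1→col2 (cost 1), row2→col0 (cost 4)
total = 10 + 1 + 4 = 15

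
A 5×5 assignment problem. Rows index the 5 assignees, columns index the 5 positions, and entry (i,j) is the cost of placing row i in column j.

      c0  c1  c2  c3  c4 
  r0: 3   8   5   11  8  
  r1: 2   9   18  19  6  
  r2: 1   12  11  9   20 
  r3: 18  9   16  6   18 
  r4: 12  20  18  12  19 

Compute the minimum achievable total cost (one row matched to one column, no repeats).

Minimum assignment cost: 33

optimal assignment: row0→col2 (cost 5), row1→col4 (cost 6), row2→col0 (cost 1), row3→col1 (cost 9), row4→col3 (cost 12)
total = 5 + 6 + 1 + 9 + 12 = 33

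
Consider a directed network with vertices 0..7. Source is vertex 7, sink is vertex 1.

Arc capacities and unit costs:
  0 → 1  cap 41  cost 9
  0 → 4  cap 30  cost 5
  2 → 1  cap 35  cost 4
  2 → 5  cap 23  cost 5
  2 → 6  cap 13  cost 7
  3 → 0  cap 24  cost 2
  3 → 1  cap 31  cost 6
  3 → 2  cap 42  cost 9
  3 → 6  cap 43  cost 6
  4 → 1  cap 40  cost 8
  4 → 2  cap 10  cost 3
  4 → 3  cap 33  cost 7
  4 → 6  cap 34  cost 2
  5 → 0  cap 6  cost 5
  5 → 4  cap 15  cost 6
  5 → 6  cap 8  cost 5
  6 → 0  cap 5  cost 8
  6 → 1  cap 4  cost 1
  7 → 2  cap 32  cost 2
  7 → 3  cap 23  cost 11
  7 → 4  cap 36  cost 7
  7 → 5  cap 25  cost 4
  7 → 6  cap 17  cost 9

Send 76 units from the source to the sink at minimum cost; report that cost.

Minimum cost for 76 units: 837

shortest-cost path #1: 7→2→1 push 32 @ unit cost 6 (adds 192)
shortest-cost path #2: 7→6→1 push 4 @ unit cost 10 (adds 40)
shortest-cost path #3: 7→4→2→1 push 3 @ unit cost 14 (adds 42)
shortest-cost path #4: 7→4→1 push 33 @ unit cost 15 (adds 495)
shortest-cost path #5: 7→3→1 push 4 @ unit cost 17 (adds 68)
total cost = 837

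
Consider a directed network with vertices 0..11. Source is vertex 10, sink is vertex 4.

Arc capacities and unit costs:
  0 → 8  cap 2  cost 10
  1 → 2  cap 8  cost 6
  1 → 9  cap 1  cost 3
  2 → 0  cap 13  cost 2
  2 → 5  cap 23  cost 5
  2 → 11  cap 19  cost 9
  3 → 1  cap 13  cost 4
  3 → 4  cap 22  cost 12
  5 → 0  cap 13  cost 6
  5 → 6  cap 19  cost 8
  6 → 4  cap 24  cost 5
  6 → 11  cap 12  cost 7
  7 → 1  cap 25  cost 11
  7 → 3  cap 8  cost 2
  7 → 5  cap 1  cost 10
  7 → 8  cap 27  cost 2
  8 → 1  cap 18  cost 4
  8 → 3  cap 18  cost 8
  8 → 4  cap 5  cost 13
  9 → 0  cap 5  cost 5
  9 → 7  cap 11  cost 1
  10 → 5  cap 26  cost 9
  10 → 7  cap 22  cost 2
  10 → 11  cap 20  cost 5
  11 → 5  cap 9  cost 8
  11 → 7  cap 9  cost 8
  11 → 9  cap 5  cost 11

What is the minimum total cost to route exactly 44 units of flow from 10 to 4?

Minimum cost for 44 units: 952

shortest-cost path #1: 10→7→3→4 push 8 @ unit cost 16 (adds 128)
shortest-cost path #2: 10→7→8→4 push 5 @ unit cost 17 (adds 85)
shortest-cost path #3: 10→5→6→4 push 19 @ unit cost 22 (adds 418)
shortest-cost path #4: 10→7→8→3→4 push 9 @ unit cost 24 (adds 216)
shortest-cost path #5: 10→11→7→8→3→4 push 3 @ unit cost 35 (adds 105)
total cost = 952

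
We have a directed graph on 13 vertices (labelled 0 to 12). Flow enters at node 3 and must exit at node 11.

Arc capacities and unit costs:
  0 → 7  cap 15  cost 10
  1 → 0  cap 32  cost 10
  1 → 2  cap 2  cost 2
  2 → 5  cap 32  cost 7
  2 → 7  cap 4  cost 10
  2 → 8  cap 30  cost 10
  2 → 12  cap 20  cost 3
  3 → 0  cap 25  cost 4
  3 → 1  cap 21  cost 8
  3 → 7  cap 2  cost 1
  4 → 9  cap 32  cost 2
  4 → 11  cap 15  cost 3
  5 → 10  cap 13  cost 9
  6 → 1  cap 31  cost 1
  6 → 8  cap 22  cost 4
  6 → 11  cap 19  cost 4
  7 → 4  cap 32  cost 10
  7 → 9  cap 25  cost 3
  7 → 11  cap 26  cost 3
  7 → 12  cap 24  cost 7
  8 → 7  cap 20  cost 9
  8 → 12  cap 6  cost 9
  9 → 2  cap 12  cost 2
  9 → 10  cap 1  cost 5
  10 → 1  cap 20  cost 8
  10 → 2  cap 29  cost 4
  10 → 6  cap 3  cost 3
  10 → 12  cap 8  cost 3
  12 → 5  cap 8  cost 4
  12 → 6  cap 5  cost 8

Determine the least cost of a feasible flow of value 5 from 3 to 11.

shortest-cost path #1: 3→7→11 push 2 @ unit cost 4 (adds 8)
shortest-cost path #2: 3→0→7→11 push 3 @ unit cost 17 (adds 51)
total cost = 59

Minimum cost for 5 units: 59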